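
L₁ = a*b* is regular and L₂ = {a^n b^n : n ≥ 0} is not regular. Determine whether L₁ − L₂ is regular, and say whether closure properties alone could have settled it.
No — L₁ − L₂ is not regular.

a*b* − {a^n b^n} = {a^n b^m : n ≠ m}. If this were regular, then its complement intersected with a*b*, namely {a^n b^n : n ≥ 0}, would be regular too (closure under complement and intersection) — contradiction. So L₁ − L₂ is not regular.

Note that the bare facts "L₁ regular, L₂ non-regular" do not settle the question by themselves: the closure of regular languages under ∪, ∩, complement and difference applies only when BOTH operands are regular. With a non-regular operand the result can come out regular or non-regular depending on the specific languages, so one has to work out L₁ − L₂ for this particular pair, as above.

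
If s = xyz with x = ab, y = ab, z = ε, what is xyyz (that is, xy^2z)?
ababab

Given x = 'ab', y = 'ab', z = '' and i = 2:

xy^2z = x + y·y·...·y (2 times) + z
       = 'ab' + 'ab'^2 + ''
       = 'ab' + 'abab' + ''
       = 'ababab'

The pumped string is 'ababab' with length 6.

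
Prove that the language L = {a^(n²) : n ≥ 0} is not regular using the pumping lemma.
Assume for contradiction that L is regular, and let p ≥ 1 be the pumping length given by the pumping lemma.
Choose s = a^(p²). Then s ∈ L and |s| = p² ≥ p.
By the pumping lemma, s = xyz for some x, y, z with |xy| ≤ p, |y| ≥ 1, and xy^i z ∈ L for every i ≥ 0.
Here y = a^k for some k with 1 ≤ k ≤ |xy| ≤ p.

Take i = 2: |xy²z| = p² + k.
Now p² < p² + k ≤ p² + p < p² + 2p + 1 = (p + 1)².
So |xy²z| lies strictly between the consecutive squares p² and (p + 1)², hence is not a perfect square, and xy²z ∉ L.

This contradicts the pumping lemma, which requires xy^i z ∈ L for all i ≥ 0.
Hence L = {a^(n²) : n ≥ 0} is not regular. ∎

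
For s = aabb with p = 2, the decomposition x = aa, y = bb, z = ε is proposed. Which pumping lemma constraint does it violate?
Violated: |xy| ≤ p

The decomposition x = aa, y = bb, z = ε for s = aabb with p = 2
violates the constraint: |xy| ≤ p

|xy| = |aabb| = 4 > 2 = p. The decomposition puts too many characters in xy.

Pumping lemma constraints:
1. xyz = s (decomposition is valid)
2. |xy| ≤ p
3. |y| > 0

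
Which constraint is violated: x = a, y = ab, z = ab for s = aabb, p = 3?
Violated: xyz = s

The decomposition x = a, y = ab, z = ab for s = aabb with p = 3
violates the constraint: xyz = s

xyz = 'a' + 'ab' + 'ab' = 'aabab' ≠ 'aabb' = s. The decomposition doesn't reconstruct s.

Pumping lemma constraints:
1. xyz = s (decomposition is valid)
2. |xy| ≤ p
3. |y| > 0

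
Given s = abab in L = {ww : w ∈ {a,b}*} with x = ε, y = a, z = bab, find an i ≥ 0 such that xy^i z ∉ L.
i = 3

xy³z = ε · aaa · bab = aaabab; aaabab has length 6; its halves are aaa and bab, which differ, so it is not in L.
(Other choices also work, e.g. i = 0, 2; only i = 1 is guaranteed to stay in L since xy¹z = s.)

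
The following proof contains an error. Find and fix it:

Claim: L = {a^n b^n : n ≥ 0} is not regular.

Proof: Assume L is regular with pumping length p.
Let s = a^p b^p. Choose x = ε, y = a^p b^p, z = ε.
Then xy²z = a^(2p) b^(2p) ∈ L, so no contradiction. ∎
Error: The decomposition violates |xy| ≤ p. With y = a^p b^p, |xy| = |y| = 2p > p. (The proof also miscomputes xy²z, which would be a^p b^p a^p b^p rather than a^(2p) b^(2p), and it wrongly treats one harmless decomposition as settling the matter — the prover does not get to choose the decomposition.)

Correction: The pumping lemma requires |xy| ≤ p, and the argument must handle every decomposition satisfying |xy| ≤ p, |y| ≥ 1. Since s starts with p a's, any such y consists only of a's, say y = a^k with k ≥ 1. Then xy²z = a^(p+k) b^p has unequal numbers of a's and b's, so xy²z ∉ L — the required contradiction.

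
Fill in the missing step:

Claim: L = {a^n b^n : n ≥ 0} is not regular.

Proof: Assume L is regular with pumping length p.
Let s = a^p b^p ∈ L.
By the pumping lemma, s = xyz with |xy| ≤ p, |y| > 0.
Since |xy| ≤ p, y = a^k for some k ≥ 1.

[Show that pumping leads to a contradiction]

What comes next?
Consider xy²z = a^(p+k) b^p.

Since k ≥ 1, we have p + k > p.
So xy²z has more a's than b's: (p+k) a's vs p b's.
This means xy²z ∉ L because a^n b^n requires equal counts.

This contradicts the pumping lemma which states xy²z ∈ L.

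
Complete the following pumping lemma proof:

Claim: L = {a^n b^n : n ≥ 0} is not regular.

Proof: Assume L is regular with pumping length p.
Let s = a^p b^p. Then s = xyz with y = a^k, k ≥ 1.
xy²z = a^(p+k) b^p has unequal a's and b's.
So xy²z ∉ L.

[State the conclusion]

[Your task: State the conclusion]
This contradicts the pumping lemma for regular languages,
which guarantees xy^i z ∈ L for all i ≥ 0.

Since our assumption that L is regular leads to a contradiction,
we conclude that L = {a^n b^n : n ≥ 0} is NOT regular. ∎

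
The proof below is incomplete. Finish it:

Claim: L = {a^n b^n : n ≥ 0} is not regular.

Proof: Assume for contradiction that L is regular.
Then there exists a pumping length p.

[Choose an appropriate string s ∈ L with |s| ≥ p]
s = a^p b^p

This string is in L (has equal a's and b's) and has length 2p ≥ p.
Any decomposition xyz with |xy| ≤ p means y consists only of a's,
so pumping will unbalance the counts.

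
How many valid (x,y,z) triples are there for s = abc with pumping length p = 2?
3

For s = 'abc' with pumping length p = 2:

Constraints: |xy| ≤ 2, |y| > 0

Valid decompositions (|xy| ≤ p, |y| ≥ 1):
  • x='', y='a', z='bc'
  • x='a', y='b', z='c'
  • x='', y='ab', z='c'

Total count: 3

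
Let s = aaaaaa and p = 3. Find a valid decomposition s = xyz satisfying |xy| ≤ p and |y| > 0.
x = 'a', y = 'aa', z = 'aaa'

For s = aaaaaa and p = 3, one valid decomposition is:
- x = 'a' (length 1)
- y = 'aa' (length 2)
- z = 'aaa' (length 3)

Verification:
- xyz = 'a' + 'aa' + 'aaa' = aaaaaa ✓
- |xy| = 3 ≤ 3 ✓
- |y| = 2 > 0 ✓

All pumping lemma constraints are satisfied.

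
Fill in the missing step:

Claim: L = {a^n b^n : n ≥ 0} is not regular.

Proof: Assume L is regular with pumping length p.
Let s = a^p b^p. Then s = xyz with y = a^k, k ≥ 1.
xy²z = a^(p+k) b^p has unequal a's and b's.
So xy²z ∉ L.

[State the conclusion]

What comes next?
This contradicts the pumping lemma for regular languages,
which guarantees xy^i z ∈ L for all i ≥ 0.

Since our assumption that L is regular leads to a contradiction,
we conclude that L = {a^n b^n : n ≥ 0} is NOT regular. ∎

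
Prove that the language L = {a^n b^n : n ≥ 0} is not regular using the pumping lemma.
Assume for contradiction that L is regular, and let p ≥ 1 be the pumping length given by the pumping lemma.
Choose s = a^p b^p. Then s ∈ L and |s| = 2p ≥ p.
By the pumping lemma, s = xyz for some x, y, z with |xy| ≤ p, |y| ≥ 1, and xy^i z ∈ L for every i ≥ 0.
Since |xy| ≤ p and the first p symbols of s are all a's, we must have y = a^k for some k with 1 ≤ k ≤ p.

Take i = 0: xy⁰z = a^(p − k) b^p.
This string has p − k a's but p b's, and p − k < p because k ≥ 1. So xy⁰z ∉ L.

This contradicts the pumping lemma, which requires xy^i z ∈ L for all i ≥ 0.
Hence L = {a^n b^n : n ≥ 0} is not regular. ∎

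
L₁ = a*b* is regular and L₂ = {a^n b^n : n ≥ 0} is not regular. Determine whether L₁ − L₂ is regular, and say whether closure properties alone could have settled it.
No — L₁ − L₂ is not regular.

a*b* − {a^n b^n} = {a^n b^m : n ≠ m}. If this were regular, then its complement intersected with a*b*, namely {a^n b^n : n ≥ 0}, would be regular too (closure under complement and intersection) — contradiction. So L₁ − L₂ is not regular.

Note that the bare facts "L₁ regular, L₂ non-regular" do not settle the question by themselves: the closure of regular languages under ∪, ∩, complement and difference applies only when BOTH operands are regular. With a non-regular operand the result can come out regular or non-regular depending on the specific languages, so one has to work out L₁ − L₂ for this particular pair, as above.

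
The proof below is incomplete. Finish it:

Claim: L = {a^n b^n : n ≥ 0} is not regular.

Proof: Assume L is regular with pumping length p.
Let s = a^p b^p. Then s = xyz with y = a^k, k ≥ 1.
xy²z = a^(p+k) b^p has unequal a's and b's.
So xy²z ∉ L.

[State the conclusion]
This contradicts the pumping lemma for regular languages,
which guarantees xy^i z ∈ L for all i ≥ 0.

Since our assumption that L is regular leads to a contradiction,
we conclude that L = {a^n b^n : n ≥ 0} is NOT regular. ∎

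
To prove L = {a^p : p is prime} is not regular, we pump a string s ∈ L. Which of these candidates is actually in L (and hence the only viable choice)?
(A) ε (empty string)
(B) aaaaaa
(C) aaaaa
(C) aaaaa

The pumping lemma is applied to a string s that lies in L, so first check membership of each option:
- (A) ε has length 0, which is not prime, so it is not in L ✗
- (B) aaaaaa has length 6 = 2 × 3, which is not prime, so it is not in L ✗
- (C) aaaaa has length 5, which is prime, so it is in L ✓

Only (C) aaaaa is in L, so it is the only candidate that could play the role of s.
(In a complete proof one picks s in terms of the pumping length p so that |s| ≥ p is guaranteed; a fixed string like aaaaa illustrates the shape of such an s.)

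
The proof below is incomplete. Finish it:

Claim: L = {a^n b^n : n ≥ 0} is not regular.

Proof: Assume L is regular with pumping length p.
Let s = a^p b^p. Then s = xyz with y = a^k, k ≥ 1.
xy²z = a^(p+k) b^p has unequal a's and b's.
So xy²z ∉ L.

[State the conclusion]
This contradicts the pumping lemma for regular languages,
which guarantees xy^i z ∈ L for all i ≥ 0.

Since our assumption that L is regular leads to a contradiction,
we conclude that L = {a^n b^n : n ≥ 0} is NOT regular. ∎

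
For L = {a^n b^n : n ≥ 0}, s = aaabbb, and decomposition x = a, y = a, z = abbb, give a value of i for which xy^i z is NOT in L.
i = 3

xy³z = a · aaa · abbb = aaaaabbb; aaaaabbb has 5 a's and 3 b's; 5 ≠ 3, so it is not in L.
(Other choices also work, e.g. i = 0, 2; only i = 1 is guaranteed to stay in L since xy¹z = s.)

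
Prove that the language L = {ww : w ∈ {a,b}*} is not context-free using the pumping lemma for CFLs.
Assume for contradiction that L is context-free, and let p ≥ 1 be the pumping length given by the pumping lemma for CFLs.
Choose s = a^p b^p a^p b^p. Then s ∈ L (take w = a^p b^p) and |s| = 4p ≥ p.
By the CFL pumping lemma, s = uvxyz for some u, v, x, y, z with |vxy| ≤ p, |vy| ≥ 1, and uv^i xy^i z ∈ L for every i ≥ 0.

Write s as four blocks A₁ B₁ A₂ B₂ with A₁ = A₂ = a^p and B₁ = B₂ = b^p. Since |vxy| ≤ p, the window vxy lies inside at most two adjacent blocks. Take i = 0 and let t = uxz, so |t| = 4p − |vy| with 1 ≤ |vy| ≤ p. If |t| is odd, t ∉ L immediately, so assume |vy| is even (hence |vy| ≥ 2) and |t|/2 = 2p − |vy|/2, which satisfies p ≤ |t|/2 ≤ 2p − 1.

Case 1 (vxy inside A₁B₁): t = a^(p−j) b^(p−l) a^p b^p with j + l = |vy|. The second half of t has length < 2p, so it is a suffix of the trailing a^p b^p and ends in b; the first half is a^(p−j) b^(p−l) a^((j+l)/2), which ends in a because (j+l)/2 ≥ 1. The halves differ, so t ∉ L.

Case 2 (vxy inside B₁A₂, straddling the middle): t = a^p b^(p−j) a^(p−l) b^p with j + l = |vy|. If t = ww, then w is a prefix of t of length ≥ p, so w begins with a^p; and w is a suffix of t of length ≥ p, so w ends with b^p. That forces |w| ≥ 2p, contradicting |w| = |t|/2 ≤ 2p − 1. So t ∉ L.

Case 3 (vxy inside A₂B₂): t = a^p b^p a^(p−j) b^(p−l) with j + l = |vy|. The first half of t is a prefix of a^p b^p, so it begins with a; the second half is b^((j+l)/2) a^(p−j) b^(p−l), which begins with b. The halves differ, so t ∉ L.

In every case uv⁰xy⁰z = uxz ∉ L.

This contradicts the CFL pumping lemma, which requires uv^i xy^i z ∈ L for all i ≥ 0.
Hence L = {ww : w ∈ {a,b}*} is not context-free. ∎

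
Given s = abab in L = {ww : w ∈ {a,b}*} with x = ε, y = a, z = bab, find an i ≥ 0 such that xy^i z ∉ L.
i = 0

xy⁰z = ε · ε · bab = bab; bab has odd length 3, so it cannot be written as ww and is not in L.
(Other choices also work, e.g. i = 2, 3; only i = 1 is guaranteed to stay in L since xy¹z = s.)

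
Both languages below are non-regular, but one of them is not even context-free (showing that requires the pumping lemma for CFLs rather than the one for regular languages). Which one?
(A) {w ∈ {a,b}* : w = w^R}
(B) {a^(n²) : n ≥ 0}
(B) {a^(n²) : n ≥ 0}

(B) {a^(n²) : n ≥ 0} requires the CFL pumping lemma.

- {w ∈ {a,b}* : w = w^R} is context-free (but not regular)
  • Can be shown non-regular with the regular pumping lemma
  • After pumping, the string is no longer symmetric

- {a^(n²) : n ≥ 0} is NOT context-free
  • Requires the CFL pumping lemma to prove
  • Gaps between squares grow unboundedly

The CFL pumping lemma is "stronger" in that it can prove non-membership
in the larger class of context-free languages.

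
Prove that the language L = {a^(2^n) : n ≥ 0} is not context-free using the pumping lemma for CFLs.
Assume for contradiction that L is context-free, and let p ≥ 1 be the pumping length given by the pumping lemma for CFLs.
Choose s = a^(2^p). Then s ∈ L and |s| = 2^p ≥ p.
By the CFL pumping lemma, s = uvxyz for some u, v, x, y, z with |vxy| ≤ p, |vy| ≥ 1, and uv^i xy^i z ∈ L for every i ≥ 0.
All symbols are a's, so only lengths matter: let k = |vy|, with 1 ≤ k ≤ |vxy| ≤ p < 2^p.

Take i = 2: |uv²xy²z| = 2^p + k, and 2^p < 2^p + k < 2^p + 2^p = 2^(p+1).
So the length lies strictly between consecutive powers of two and is not a power of 2; uv²xy²z ∉ L.

This contradicts the CFL pumping lemma, which requires uv^i xy^i z ∈ L for all i ≥ 0.
Hence L = {a^(2^n) : n ≥ 0} is not context-free. ∎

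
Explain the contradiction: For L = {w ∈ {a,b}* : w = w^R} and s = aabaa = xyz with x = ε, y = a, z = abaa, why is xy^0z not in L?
xy⁰z = abaa ∉ L

Pumping with i = 0 replaces y = a by y⁰ = ε:
- Original: s = xyz = aabaa; aabaa reversed is aabaa, the same string, so it is a palindrome and is in L
- Pumped: xy⁰z = ε · ε · abaa = abaa
- abaa reversed is aaba ≠ abaa, so it is not a palindrome and is not in L

The pumping lemma would require xy⁰z ∈ L, so this decomposition yields a contradiction.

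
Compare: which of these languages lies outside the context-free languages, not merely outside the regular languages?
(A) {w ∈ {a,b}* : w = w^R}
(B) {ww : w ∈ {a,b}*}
(B) {ww : w ∈ {a,b}*}

(B) {ww : w ∈ {a,b}*} requires the CFL pumping lemma.

- {w ∈ {a,b}* : w = w^R} is context-free (but not regular)
  • Can be shown non-regular with the regular pumping lemma
  • After pumping, the string is no longer symmetric

- {ww : w ∈ {a,b}*} is NOT context-free
  • Requires the CFL pumping lemma to prove
  • Cannot verify equality of two arbitrary substrings

The CFL pumping lemma is "stronger" in that it can prove non-membership
in the larger class of context-free languages.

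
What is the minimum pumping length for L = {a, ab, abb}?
p = 4

For a finite language L, the pumping lemma holds vacuously if p > max|s| for s ∈ L.

The longest string in L = {a, ab, abb} has length 3.
If p = 4, then no string s ∈ L has |s| ≥ p, so the condition is vacuously true.

The minimum pumping length is p = 4.

Why no smaller p works: for any p ≤ 3, the longest string s ∈ L has |s| = 3 ≥ p, so it would
have to be pumpable; but pumping up (i = 2, 3, ...) produces ever longer strings, which cannot all lie in the
finite language L. So the pumping property fails for every p ≤ 3.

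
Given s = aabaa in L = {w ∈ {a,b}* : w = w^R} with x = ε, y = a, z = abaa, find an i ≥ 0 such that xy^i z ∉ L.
i = 2

xy²z = ε · aa · abaa = aaabaa; aaabaa reversed is aabaaa ≠ aaabaa, so it is not a palindrome and is not in L.
(Other choices also work, e.g. i = 0, 3; only i = 1 is guaranteed to stay in L since xy¹z = s.)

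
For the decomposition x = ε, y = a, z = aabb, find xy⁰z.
aabb

Given x = '', y = 'a', z = 'aabb' and i = 0:

xy^0z = x + y·y·...·y (0 times) + z
       = '' + 'a'^0 + 'aabb'
       = '' + '' + 'aabb'
       = 'aabb'

The pumped string is 'aabb' with length 4.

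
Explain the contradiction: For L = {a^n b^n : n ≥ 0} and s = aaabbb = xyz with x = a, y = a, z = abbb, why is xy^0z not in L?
xy⁰z = aabbb ∉ L

Pumping with i = 0 replaces y = a by y⁰ = ε:
- Original: s = xyz = aaabbb; aaabbb = a^3 b^3 has equal counts (3 = 3), so it is in L
- Pumped: xy⁰z = a · ε · abbb = aabbb
- aabbb has 2 a's and 3 b's; 2 ≠ 3, so it is not in L

The pumping lemma would require xy⁰z ∈ L, so this decomposition yields a contradiction.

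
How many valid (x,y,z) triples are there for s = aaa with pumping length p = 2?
3

For s = 'aaa' with pumping length p = 2:

Constraints: |xy| ≤ 2, |y| > 0

Valid decompositions (|xy| ≤ p, |y| ≥ 1):
  • x='', y='a', z='aa'
  • x='a', y='a', z='a'
  • x='', y='aa', z='a'

Total count: 3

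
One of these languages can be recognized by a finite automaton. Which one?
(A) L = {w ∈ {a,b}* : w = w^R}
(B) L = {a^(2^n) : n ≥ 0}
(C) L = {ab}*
(C) {ab}*

(C) L = {ab}* is regular.

This can be recognized by a finite automaton (DFA/NFA).
Regular expressions like {ab}* define regular languages.

The other choices are not regular:
- {w ∈ {a,b}* : w = w^R}: After pumping, the string is no longer symmetric
- {a^(2^n) : n ≥ 0}: After pumping, length is no longer a power of 2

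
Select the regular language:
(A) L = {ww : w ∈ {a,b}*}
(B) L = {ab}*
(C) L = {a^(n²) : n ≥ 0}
(B) {ab}*

(B) L = {ab}* is regular.

This can be recognized by a finite automaton (DFA/NFA).
Regular expressions like {ab}* define regular languages.

The other choices are not regular:
- {ww : w ∈ {a,b}*}: After pumping, the two halves no longer match
- {a^(n²) : n ≥ 0}: After pumping, length is no longer a perfect square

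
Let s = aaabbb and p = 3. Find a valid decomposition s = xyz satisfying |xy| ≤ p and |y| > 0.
x = '', y = 'aa', z = 'abbb'

For s = aaabbb and p = 3, one valid decomposition is:
- x = '' (length 0)
- y = 'aa' (length 2)
- z = 'abbb' (length 4)

Verification:
- xyz = '' + 'aa' + 'abbb' = aaabbb ✓
- |xy| = 2 ≤ 3 ✓
- |y| = 2 > 0 ✓

All pumping lemma constraints are satisfied.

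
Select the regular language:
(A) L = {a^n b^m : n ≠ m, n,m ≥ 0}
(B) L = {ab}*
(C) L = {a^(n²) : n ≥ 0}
(B) {ab}*

(B) L = {ab}* is regular.

This can be recognized by a finite automaton (DFA/NFA).
Regular expressions like {ab}* define regular languages.

The other choices are not regular:
- {a^n b^m : n ≠ m, n,m ≥ 0}: After pumping a's, we can make n = m
- {a^(n²) : n ≥ 0}: After pumping, length is no longer a perfect square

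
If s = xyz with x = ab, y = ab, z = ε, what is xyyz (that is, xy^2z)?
ababab

Given x = 'ab', y = 'ab', z = '' and i = 2:

xy^2z = x + y·y·...·y (2 times) + z
       = 'ab' + 'ab'^2 + ''
       = 'ab' + 'abab' + ''
       = 'ababab'

The pumped string is 'ababab' with length 6.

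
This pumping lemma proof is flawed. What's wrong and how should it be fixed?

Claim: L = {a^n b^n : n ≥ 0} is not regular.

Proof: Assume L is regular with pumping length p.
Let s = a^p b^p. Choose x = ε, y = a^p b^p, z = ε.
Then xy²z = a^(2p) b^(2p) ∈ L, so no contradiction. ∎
Error: The decomposition violates |xy| ≤ p. With y = a^p b^p, |xy| = |y| = 2p > p. (The proof also miscomputes xy²z, which would be a^p b^p a^p b^p rather than a^(2p) b^(2p), and it wrongly treats one harmless decomposition as settling the matter — the prover does not get to choose the decomposition.)

Correction: The pumping lemma requires |xy| ≤ p, and the argument must handle every decomposition satisfying |xy| ≤ p, |y| ≥ 1. Since s starts with p a's, any such y consists only of a's, say y = a^k with k ≥ 1. Then xy²z = a^(p+k) b^p has unequal numbers of a's and b's, so xy²z ∉ L — the required contradiction.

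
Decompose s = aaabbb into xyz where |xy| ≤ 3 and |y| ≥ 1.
x = '', y = 'aa', z = 'abbb'

For s = aaabbb and p = 3, one valid decomposition is:
- x = '' (length 0)
- y = 'aa' (length 2)
- z = 'abbb' (length 4)

Verification:
- xyz = '' + 'aa' + 'abbb' = aaabbb ✓
- |xy| = 2 ≤ 3 ✓
- |y| = 2 > 0 ✓

All pumping lemma constraints are satisfied.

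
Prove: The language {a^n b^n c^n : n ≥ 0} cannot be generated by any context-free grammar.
Assume for contradiction that L is context-free, and let p ≥ 1 be the pumping length given by the pumping lemma for CFLs.
Choose s = a^p b^p c^p. Then s ∈ L and |s| = 3p ≥ p.
By the CFL pumping lemma, s = uvxyz for some u, v, x, y, z with |vxy| ≤ p, |vy| ≥ 1, and uv^i xy^i z ∈ L for every i ≥ 0.

Because |vxy| ≤ p, the window vxy cannot contain both an a and a c: any substring of s containing both must include the entire block b^p plus at least one a and one c, so it has length ≥ p + 2 > p.
Hence at least one of the letters a, c does not occur in vy at all.

Take i = 0: the string uxz is obtained from s by deleting |vy| ≥ 1 symbols, so |uxz| = 3p − |vy| < 3p.
But the letter (a or c) that does not occur in vy still occurs exactly p times in uxz. Every string of L with exactly p copies of some letter is a^p b^p c^p, of length 3p. Since |uxz| < 3p, uxz ∉ L.

This contradicts the CFL pumping lemma, which requires uv^i xy^i z ∈ L for all i ≥ 0.
Hence L = {a^n b^n c^n : n ≥ 0} is not context-free. ∎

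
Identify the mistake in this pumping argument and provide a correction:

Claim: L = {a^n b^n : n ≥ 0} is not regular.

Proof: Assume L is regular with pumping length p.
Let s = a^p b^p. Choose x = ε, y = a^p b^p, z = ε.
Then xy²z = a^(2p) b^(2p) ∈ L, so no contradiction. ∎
Error: The decomposition violates |xy| ≤ p. With y = a^p b^p, |xy| = |y| = 2p > p. (The proof also miscomputes xy²z, which would be a^p b^p a^p b^p rather than a^(2p) b^(2p), and it wrongly treats one harmless decomposition as settling the matter — the prover does not get to choose the decomposition.)

Correction: The pumping lemma requires |xy| ≤ p, and the argument must handle every decomposition satisfying |xy| ≤ p, |y| ≥ 1. Since s starts with p a's, any such y consists only of a's, say y = a^k with k ≥ 1. Then xy²z = a^(p+k) b^p has unequal numbers of a's and b's, so xy²z ∉ L — the required contradiction.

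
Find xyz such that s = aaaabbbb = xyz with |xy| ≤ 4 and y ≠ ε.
x = '', y = 'aaaa', z = 'bbbb'

For s = aaaabbbb and p = 4, one valid decomposition is:
- x = '' (length 0)
- y = 'aaaa' (length 4)
- z = 'bbbb' (length 4)

Verification:
- xyz = '' + 'aaaa' + 'bbbb' = aaaabbbb ✓
- |xy| = 4 ≤ 4 ✓
- |y| = 4 > 0 ✓

All pumping lemma constraints are satisfied.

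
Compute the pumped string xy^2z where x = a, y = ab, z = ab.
aababab

Given x = 'a', y = 'ab', z = 'ab' and i = 2:

xy^2z = x + y·y·...·y (2 times) + z
       = 'a' + 'ab'^2 + 'ab'
       = 'a' + 'abab' + 'ab'
       = 'aababab'

The pumped string is 'aababab' with length 7.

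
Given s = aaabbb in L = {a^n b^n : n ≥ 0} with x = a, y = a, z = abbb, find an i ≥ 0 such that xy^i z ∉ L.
i = 0

xy⁰z = a · ε · abbb = aabbb; aabbb has 2 a's and 3 b's; 2 ≠ 3, so it is not in L.
(Other choices also work, e.g. i = 2, 3; only i = 1 is guaranteed to stay in L since xy¹z = s.)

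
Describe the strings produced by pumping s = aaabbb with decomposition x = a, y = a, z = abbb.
{xy^i z : i ≥ 0} = {a^(2+i) b^3 : i ≥ 0} = {aabbb, aaabbb, aaaabbb, ...}

With x = a, y = a, z = abbb: Starting with aaabbb and pumping the second 'a', we get strings with 2+i a's followed by 3 b's for i = 0, 1, 2, ...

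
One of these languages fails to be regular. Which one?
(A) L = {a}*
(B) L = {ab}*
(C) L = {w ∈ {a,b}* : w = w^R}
(C) {w ∈ {a,b}* : w = w^R}

(C) L = {w ∈ {a,b}* : w = w^R} is NOT regular.

The pumping lemma can be used to prove this:
After pumping, the string is no longer symmetric

The other languages are regular because they can be recognized by finite automata.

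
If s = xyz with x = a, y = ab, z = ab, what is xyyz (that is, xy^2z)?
aababab

Given x = 'a', y = 'ab', z = 'ab' and i = 2:

xy^2z = x + y·y·...·y (2 times) + z
       = 'a' + 'ab'^2 + 'ab'
       = 'a' + 'abab' + 'ab'
       = 'aababab'

The pumped string is 'aababab' with length 7.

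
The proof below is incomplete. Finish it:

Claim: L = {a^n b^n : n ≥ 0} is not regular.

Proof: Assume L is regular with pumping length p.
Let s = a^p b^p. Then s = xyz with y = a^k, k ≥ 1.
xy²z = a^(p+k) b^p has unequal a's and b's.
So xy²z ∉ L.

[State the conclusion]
This contradicts the pumping lemma for regular languages,
which guarantees xy^i z ∈ L for all i ≥ 0.

Since our assumption that L is regular leads to a contradiction,
we conclude that L = {a^n b^n : n ≥ 0} is NOT regular. ∎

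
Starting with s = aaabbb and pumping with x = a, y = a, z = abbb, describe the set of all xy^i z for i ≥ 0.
{xy^i z : i ≥ 0} = {a^(2+i) b^3 : i ≥ 0} = {aabbb, aaabbb, aaaabbb, ...}

With x = a, y = a, z = abbb: Starting with aaabbb and pumping the second 'a', we get strings with 2+i a's followed by 3 b's for i = 0, 1, 2, ...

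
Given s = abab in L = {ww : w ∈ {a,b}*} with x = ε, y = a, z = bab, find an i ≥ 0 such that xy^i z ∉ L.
i = 3

xy³z = ε · aaa · bab = aaabab; aaabab has length 6; its halves are aaa and bab, which differ, so it is not in L.
(Other choices also work, e.g. i = 0, 2; only i = 1 is guaranteed to stay in L since xy¹z = s.)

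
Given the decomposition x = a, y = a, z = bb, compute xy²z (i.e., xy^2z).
aaabb

Given x = 'a', y = 'a', z = 'bb' and i = 2:

xy^2z = x + y·y·...·y (2 times) + z
       = 'a' + 'a'^2 + 'bb'
       = 'a' + 'aa' + 'bb'
       = 'aaabb'

The pumped string is 'aaabb' with length 5.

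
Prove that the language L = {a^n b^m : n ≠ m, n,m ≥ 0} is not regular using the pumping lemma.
Assume for contradiction that L is regular, and let p ≥ 1 be the pumping length given by the pumping lemma.
Choose s = a^p b^(p + p!). Then s ∈ L because p ≠ p + p! (as p! ≥ 1), and |s| ≥ p.
By the pumping lemma, s = xyz for some x, y, z with |xy| ≤ p, |y| ≥ 1, and xy^i z ∈ L for every i ≥ 0.
Since |xy| ≤ p and the first p symbols of s are all a's, y = a^k for some k with 1 ≤ k ≤ p.
For every i ≥ 0, xy^i z = a^(p + (i − 1)k) b^(p + p!).

Because 1 ≤ k ≤ p, k divides p!. Let t = p!/k (a positive integer) and take i = t + 1.
Then the number of a's is p + tk = p + p!, which equals the number of b's.
So xy^(t+1) z = a^(p + p!) b^(p + p!) has equally many a's and b's and is NOT in L.

This contradicts the pumping lemma, which requires xy^i z ∈ L for all i ≥ 0.
Hence L = {a^n b^m : n ≠ m, n,m ≥ 0} is not regular. ∎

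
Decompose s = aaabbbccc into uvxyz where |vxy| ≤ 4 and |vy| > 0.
u='aa', v='a', x='bb', y='b', z='ccc'

For s = aaabbbccc with pumping length p = 4:

One valid decomposition:
- u = 'aa'
- v = 'a'
- x = 'bb'
- y = 'b'
- z = 'ccc'

Verification:
- uvxyz = 'aa' + 'a' + 'bb' + 'b' + 'ccc' = aaabbbccc ✓
- |vxy| = |'abbb'| = 4 ≤ 4 ✓
- |vy| = |'ab'| = 2 > 0 ✓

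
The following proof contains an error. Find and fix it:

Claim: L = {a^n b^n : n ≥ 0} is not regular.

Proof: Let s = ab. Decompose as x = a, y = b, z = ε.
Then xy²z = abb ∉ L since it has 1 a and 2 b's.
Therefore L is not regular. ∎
Error: The string s = ab might be shorter than the pumping length p.

Correction: Choose s = a^p b^p to ensure |s| ≥ p. Also, the decomposition is wrong: with |xy| ≤ p, y cannot include b's when s starts with p a's.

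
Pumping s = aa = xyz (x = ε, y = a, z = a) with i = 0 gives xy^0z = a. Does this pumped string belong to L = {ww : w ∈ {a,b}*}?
No

xy⁰z = ε · ε · a = a.
a has odd length 1, so it cannot be written as ww and is not in L.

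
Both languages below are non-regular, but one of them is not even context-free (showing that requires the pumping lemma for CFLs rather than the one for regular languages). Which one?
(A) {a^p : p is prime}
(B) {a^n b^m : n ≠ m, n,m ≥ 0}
(A) {a^p : p is prime}

(A) {a^p : p is prime} requires the CFL pumping lemma.

- {a^n b^m : n ≠ m, n,m ≥ 0} is context-free (but not regular)
  • Can be shown non-regular with the regular pumping lemma
  • After pumping a's, we can make n = m

- {a^p : p is prime} is NOT context-free
  • Requires the CFL pumping lemma to prove
  • The CFL pumping lemma also fails because prime gaps are unbounded

The CFL pumping lemma is "stronger" in that it can prove non-membership
in the larger class of context-free languages.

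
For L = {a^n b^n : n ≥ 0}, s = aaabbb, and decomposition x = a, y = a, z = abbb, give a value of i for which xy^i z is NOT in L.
i = 0

xy⁰z = a · ε · abbb = aabbb; aabbb has 2 a's and 3 b's; 2 ≠ 3, so it is not in L.
(Other choices also work, e.g. i = 2, 3; only i = 1 is guaranteed to stay in L since xy¹z = s.)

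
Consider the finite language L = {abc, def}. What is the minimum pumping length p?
p = 4

For a finite language L, the pumping lemma holds vacuously if p > max|s| for s ∈ L.

The longest string in L = {abc, def} has length 3.
If p = 4, then no string s ∈ L has |s| ≥ p, so the condition is vacuously true.

The minimum pumping length is p = 4.

Why no smaller p works: for any p ≤ 3, the longest string s ∈ L has |s| = 3 ≥ p, so it would
have to be pumpable; but pumping up (i = 2, 3, ...) produces ever longer strings, which cannot all lie in the
finite language L. So the pumping property fails for every p ≤ 3.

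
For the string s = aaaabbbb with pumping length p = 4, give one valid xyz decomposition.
x = 'aa', y = 'a', z = 'abbbb'

For s = aaaabbbb and p = 4, one valid decomposition is:
- x = 'aa' (length 2)
- y = 'a' (length 1)
- z = 'abbbb' (length 5)

Verification:
- xyz = 'aa' + 'a' + 'abbbb' = aaaabbbb ✓
- |xy| = 3 ≤ 4 ✓
- |y| = 1 > 0 ✓

All pumping lemma constraints are satisfied.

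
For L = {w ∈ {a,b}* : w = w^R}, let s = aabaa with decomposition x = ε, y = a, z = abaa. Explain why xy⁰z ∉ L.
xy⁰z = abaa ∉ L

Pumping with i = 0 replaces y = a by y⁰ = ε:
- Original: s = xyz = aabaa; aabaa reversed is aabaa, the same string, so it is a palindrome and is in L
- Pumped: xy⁰z = ε · ε · abaa = abaa
- abaa reversed is aaba ≠ abaa, so it is not a palindrome and is not in L

The pumping lemma would require xy⁰z ∈ L, so this decomposition yields a contradiction.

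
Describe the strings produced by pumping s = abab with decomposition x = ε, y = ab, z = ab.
{xy^i z : i ≥ 0} = {(ab)^(i+1) : i ≥ 0} = {ab, abab, ababab, ...}

With x = ε, y = ab, z = ab: Pumping 'ab' gives strings of alternating a's and b's.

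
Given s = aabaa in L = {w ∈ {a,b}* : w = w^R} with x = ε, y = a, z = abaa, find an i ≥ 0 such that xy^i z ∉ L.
i = 2

xy²z = ε · aa · abaa = aaabaa; aaabaa reversed is aabaaa ≠ aaabaa, so it is not a palindrome and is not in L.
(Other choices also work, e.g. i = 0, 3; only i = 1 is guaranteed to stay in L since xy¹z = s.)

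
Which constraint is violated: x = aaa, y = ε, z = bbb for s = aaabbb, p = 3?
Violated: |y| > 0

The decomposition x = aaa, y = ε, z = bbb for s = aaabbb with p = 3
violates the constraint: |y| > 0

|y| = 0, but the pumping lemma requires |y| > 0 (y must be non-empty).

Pumping lemma constraints:
1. xyz = s (decomposition is valid)
2. |xy| ≤ p
3. |y| > 0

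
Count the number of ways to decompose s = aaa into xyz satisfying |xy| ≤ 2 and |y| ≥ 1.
3

For s = 'aaa' with pumping length p = 2:

Constraints: |xy| ≤ 2, |y| > 0

Valid decompositions (|xy| ≤ p, |y| ≥ 1):
  • x='', y='a', z='aa'
  • x='a', y='a', z='a'
  • x='', y='aa', z='a'

Total count: 3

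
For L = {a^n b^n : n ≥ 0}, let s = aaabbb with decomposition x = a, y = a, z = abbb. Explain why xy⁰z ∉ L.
xy⁰z = aabbb ∉ L

Pumping with i = 0 replaces y = a by y⁰ = ε:
- Original: s = xyz = aaabbb; aaabbb = a^3 b^3 has equal counts (3 = 3), so it is in L
- Pumped: xy⁰z = a · ε · abbb = aabbb
- aabbb has 2 a's and 3 b's; 2 ≠ 3, so it is not in L

The pumping lemma would require xy⁰z ∈ L, so this decomposition yields a contradiction.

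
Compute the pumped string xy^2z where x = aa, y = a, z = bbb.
aaaabbb

Given x = 'aa', y = 'a', z = 'bbb' and i = 2:

xy^2z = x + y·y·...·y (2 times) + z
       = 'aa' + 'a'^2 + 'bbb'
       = 'aa' + 'aa' + 'bbb'
       = 'aaaabbb'

The pumped string is 'aaaabbb' with length 7.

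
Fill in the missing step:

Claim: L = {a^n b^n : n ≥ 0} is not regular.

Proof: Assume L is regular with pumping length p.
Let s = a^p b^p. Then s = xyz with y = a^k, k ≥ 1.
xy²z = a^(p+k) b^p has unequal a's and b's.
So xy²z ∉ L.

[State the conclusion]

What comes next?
This contradicts the pumping lemma for regular languages,
which guarantees xy^i z ∈ L for all i ≥ 0.

Since our assumption that L is regular leads to a contradiction,
we conclude that L = {a^n b^n : n ≥ 0} is NOT regular. ∎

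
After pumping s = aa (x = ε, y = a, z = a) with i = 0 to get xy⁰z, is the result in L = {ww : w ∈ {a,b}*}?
No

xy⁰z = ε · ε · a = a.
a has odd length 1, so it cannot be written as ww and is not in L.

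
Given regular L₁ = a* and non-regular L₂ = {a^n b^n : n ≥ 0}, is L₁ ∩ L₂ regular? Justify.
Yes — L₁ ∩ L₂ is regular.

A string of a* contains no b's, and the only string of {a^n b^n} with no b's is ε (n = 0). So L₁ ∩ L₂ = {ε}, a finite language, which is regular.

Note that the bare facts "L₁ regular, L₂ non-regular" do not settle the question by themselves: the closure of regular languages under ∪, ∩, complement and difference applies only when BOTH operands are regular. With a non-regular operand the result can come out regular or non-regular depending on the specific languages, so one has to work out L₁ ∩ L₂ for this particular pair, as above.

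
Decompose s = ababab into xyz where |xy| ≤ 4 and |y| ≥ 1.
x = '', y = 'abab', z = 'ab'

For s = ababab and p = 4, one valid decomposition is:
- x = '' (length 0)
- y = 'abab' (length 4)
- z = 'ab' (length 2)

Verification:
- xyz = '' + 'abab' + 'ab' = ababab ✓
- |xy| = 4 ≤ 4 ✓
- |y| = 4 > 0 ✓

All pumping lemma constraints are satisfied.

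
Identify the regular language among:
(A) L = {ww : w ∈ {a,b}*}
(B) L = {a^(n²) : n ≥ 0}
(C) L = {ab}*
(C) {ab}*

(C) L = {ab}* is regular.

This can be recognized by a finite automaton (DFA/NFA).
Regular expressions like {ab}* define regular languages.

The other choices are not regular:
- {a^(n²) : n ≥ 0}: After pumping, length is no longer a perfect square
- {ww : w ∈ {a,b}*}: After pumping, the two halves no longer match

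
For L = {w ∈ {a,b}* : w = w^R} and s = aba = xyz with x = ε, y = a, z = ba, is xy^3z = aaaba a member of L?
No

xy³z = ε · aaa · ba = aaaba.
aaaba reversed is abaaa ≠ aaaba, so it is not a palindrome and is not in L.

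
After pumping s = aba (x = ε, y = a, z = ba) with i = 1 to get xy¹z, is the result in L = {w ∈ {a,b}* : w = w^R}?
Yes

xy¹z = ε · a · ba = aba.
aba reversed is aba, the same string, so it is a palindrome and is in L.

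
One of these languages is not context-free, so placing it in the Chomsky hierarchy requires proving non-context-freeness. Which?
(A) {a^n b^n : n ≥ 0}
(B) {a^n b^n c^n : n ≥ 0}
(B) {a^n b^n c^n : n ≥ 0}

(B) {a^n b^n c^n : n ≥ 0} requires the CFL pumping lemma.

- {a^n b^n : n ≥ 0} is context-free (but not regular)
  • Can be shown non-regular with the regular pumping lemma
  • After pumping, the number of a's and b's become unequal

- {a^n b^n c^n : n ≥ 0} is NOT context-free
  • Requires the CFL pumping lemma to prove
  • Cannot maintain three equal counts simultaneously

The CFL pumping lemma is "stronger" in that it can prove non-membership
in the larger class of context-free languages.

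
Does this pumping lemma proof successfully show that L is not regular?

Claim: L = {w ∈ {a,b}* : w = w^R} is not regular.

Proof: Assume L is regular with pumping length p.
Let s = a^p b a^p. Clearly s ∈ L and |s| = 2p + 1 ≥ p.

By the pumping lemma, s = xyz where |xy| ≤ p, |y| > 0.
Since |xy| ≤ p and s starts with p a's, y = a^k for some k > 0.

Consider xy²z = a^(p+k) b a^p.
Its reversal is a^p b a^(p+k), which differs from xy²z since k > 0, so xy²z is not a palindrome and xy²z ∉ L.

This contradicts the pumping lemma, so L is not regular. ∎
The proof is correct.

This proof is valid because:
1. s = a^p b a^p is in L and is chosen in terms of p, so |s| ≥ p holds for every p
2. The decomposition analysis is correct: |xy| ≤ p forces y to lie inside the leading a's
3. The contradiction is valid: a^(p+k) b a^p has more a's before the b than after it, so it is not a palindrome
4. The conclusion follows logically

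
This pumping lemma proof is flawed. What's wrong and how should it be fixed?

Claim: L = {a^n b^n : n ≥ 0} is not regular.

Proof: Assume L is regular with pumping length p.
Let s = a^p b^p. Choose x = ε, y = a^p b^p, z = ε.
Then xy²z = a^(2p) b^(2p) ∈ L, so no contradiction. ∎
Error: The decomposition violates |xy| ≤ p. With y = a^p b^p, |xy| = |y| = 2p > p. (The proof also miscomputes xy²z, which would be a^p b^p a^p b^p rather than a^(2p) b^(2p), and it wrongly treats one harmless decomposition as settling the matter — the prover does not get to choose the decomposition.)

Correction: The pumping lemma requires |xy| ≤ p, and the argument must handle every decomposition satisfying |xy| ≤ p, |y| ≥ 1. Since s starts with p a's, any such y consists only of a's, say y = a^k with k ≥ 1. Then xy²z = a^(p+k) b^p has unequal numbers of a's and b's, so xy²z ∉ L — the required contradiction.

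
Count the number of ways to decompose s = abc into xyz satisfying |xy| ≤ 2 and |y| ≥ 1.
3

For s = 'abc' with pumping length p = 2:

Constraints: |xy| ≤ 2, |y| > 0

Valid decompositions (|xy| ≤ p, |y| ≥ 1):
  • x='', y='a', z='bc'
  • x='a', y='b', z='c'
  • x='', y='ab', z='c'

Total count: 3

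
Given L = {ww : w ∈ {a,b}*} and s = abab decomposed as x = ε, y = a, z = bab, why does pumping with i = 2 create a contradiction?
xy²z = aabab ∉ L

Pumping with i = 2 replaces y = a by y² = aa:
- Original: s = xyz = abab; abab splits into halves ab · ab, which are equal, so it is in L (w = ab)
- Pumped: xy²z = ε · aa · bab = aabab
- aabab has odd length 5, so it cannot be written as ww and is not in L

The pumping lemma would require xy²z ∈ L, so this decomposition yields a contradiction.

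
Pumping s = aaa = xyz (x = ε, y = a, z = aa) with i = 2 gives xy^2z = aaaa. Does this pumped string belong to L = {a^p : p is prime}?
No

xy²z = ε · aa · aa = aaaa.
aaaa has length 4 = 2 × 2, which is not prime, so it is not in L.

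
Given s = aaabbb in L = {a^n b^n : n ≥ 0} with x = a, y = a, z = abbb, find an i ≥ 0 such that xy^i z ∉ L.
i = 3

xy³z = a · aaa · abbb = aaaaabbb; aaaaabbb has 5 a's and 3 b's; 5 ≠ 3, so it is not in L.
(Other choices also work, e.g. i = 0, 2; only i = 1 is guaranteed to stay in L since xy¹z = s.)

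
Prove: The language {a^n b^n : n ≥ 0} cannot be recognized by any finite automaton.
Assume for contradiction that L is regular, and let p ≥ 1 be the pumping length given by the pumping lemma.
Choose s = a^p b^p. Then s ∈ L and |s| = 2p ≥ p.
By the pumping lemma, s = xyz for some x, y, z with |xy| ≤ p, |y| ≥ 1, and xy^i z ∈ L for every i ≥ 0.
Since |xy| ≤ p and the first p symbols of s are all a's, we must have y = a^k for some k with 1 ≤ k ≤ p.

Take i = 2: xy²z = a^(p + k) b^p.
This string has p + k a's but p b's, and p + k > p because k ≥ 1. So xy²z ∉ L.

This contradicts the pumping lemma, which requires xy^i z ∈ L for all i ≥ 0.
Hence L = {a^n b^n : n ≥ 0} is not regular. ∎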